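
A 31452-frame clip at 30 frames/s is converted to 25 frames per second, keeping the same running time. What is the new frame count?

26210 frames

Target frames = source frames × (target rate / source rate) = 31452 × (25)/(30) = 31452 × 5/6 = 26210.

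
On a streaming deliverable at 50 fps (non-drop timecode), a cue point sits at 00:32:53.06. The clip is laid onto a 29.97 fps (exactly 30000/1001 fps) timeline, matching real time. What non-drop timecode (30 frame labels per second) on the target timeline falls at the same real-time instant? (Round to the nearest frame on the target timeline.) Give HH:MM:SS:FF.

Source frame index: (0×3600 + 32×60 + 53) × 50 + 6 = 98656.
Real time: 98656 / (50) = 49328/25 s.
Target frame: (49328/25) × (30000/1001) = 59193600/1001 ≈ 59134.466 → 59134.
At 30 labels/s: frame 59134 → 00:32:51:04.

00:32:51:04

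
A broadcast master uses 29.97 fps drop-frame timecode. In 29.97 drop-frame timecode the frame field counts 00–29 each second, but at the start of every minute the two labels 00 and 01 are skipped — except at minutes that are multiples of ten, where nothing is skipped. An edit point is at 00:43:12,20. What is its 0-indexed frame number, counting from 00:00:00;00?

Complete 10-minute blocks: 4, each 17982 frames → 71928.
Remaining 3 whole minutes in the current block: 1800 + 2 × 1798 = 5396 frames.
Within the current minute: 12 × 30 + 20 − 2 = 378 (labels ;00/;01 skipped at this minute). Total = 71928 + 5396 + 378 = 77702.

77702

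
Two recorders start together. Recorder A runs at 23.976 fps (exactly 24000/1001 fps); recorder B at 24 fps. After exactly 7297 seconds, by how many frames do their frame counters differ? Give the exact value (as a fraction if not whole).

175128/1001 frames

A emits 24000/1001 × 7297 = 175128000/1001 frames; B emits 24 × 7297 = 175128.
Difference = 175128/1001 frames (≈ 174.9530); B is ahead of A.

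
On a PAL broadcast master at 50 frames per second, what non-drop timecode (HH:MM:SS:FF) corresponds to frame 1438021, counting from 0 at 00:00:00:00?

07:59:20:21

1438021 ÷ 50 = 28760 full seconds, remainder 21 frames.
28760 s = 7 h 59 min 20 s.
Timecode: 07:59:20:21.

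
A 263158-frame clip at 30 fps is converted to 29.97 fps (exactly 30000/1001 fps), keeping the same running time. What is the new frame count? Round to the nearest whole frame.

262895 frames

Frames at target rate = 263158 × (30000/1001) / (30) = 37594000/143 ≈ 262895.105.
Nearest whole frame: 262895.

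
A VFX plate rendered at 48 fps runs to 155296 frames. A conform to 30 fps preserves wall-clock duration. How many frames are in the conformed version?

97060 frames

Target frames = source frames × (target rate / source rate) = 155296 × (30)/(48) = 155296 × 5/8 = 97060.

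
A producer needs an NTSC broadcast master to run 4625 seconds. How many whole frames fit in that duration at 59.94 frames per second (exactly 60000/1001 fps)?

277222 frames

Frames = 4625 × 60000/1001 = 277500000/1001 ≈ 277222.7772.
Complete frames: 277222.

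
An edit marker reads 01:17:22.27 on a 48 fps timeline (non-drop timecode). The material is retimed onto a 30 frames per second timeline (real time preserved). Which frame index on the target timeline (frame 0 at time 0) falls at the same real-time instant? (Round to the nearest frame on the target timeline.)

frame 139277

Source frame index: (1×3600 + 17×60 + 22) × 48 + 27 = 222843.
Real time: 222843 / (48) = 74281/16 s.
Target frame: (74281/16) × (30) = 1114215/8 ≈ 139276.875 → 139277.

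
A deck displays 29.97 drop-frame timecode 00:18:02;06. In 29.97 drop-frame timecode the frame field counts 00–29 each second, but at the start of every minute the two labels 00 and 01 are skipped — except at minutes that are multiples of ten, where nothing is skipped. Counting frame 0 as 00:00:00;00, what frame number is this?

32432

Complete 10-minute blocks: 1, each 17982 frames → 17982.
Remaining 8 whole minutes in the current block: 1800 + 7 × 1798 = 14386 frames.
Within the current minute: 2 × 30 + 6 − 2 = 64 (labels ;00/;01 skipped at this minute). Total = 17982 + 14386 + 64 = 32432.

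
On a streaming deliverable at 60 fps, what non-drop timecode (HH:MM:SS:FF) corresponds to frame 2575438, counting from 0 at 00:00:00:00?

11:55:23:58

2575438 ÷ 60 = 42923 full seconds, remainder 58 frames.
42923 s = 11 h 55 min 23 s.
Timecode: 11:55:23:58.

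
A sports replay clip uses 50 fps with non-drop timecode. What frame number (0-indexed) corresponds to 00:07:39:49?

Total seconds to the label: (0 × 3600 + 7 × 60 + 39) = 459.
Frame index = 459 × 50 + 49 = 22999.

22999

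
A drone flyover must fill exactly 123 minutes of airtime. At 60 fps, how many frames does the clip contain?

123 min = 7380 s.
Frames = 7380 × 60 = 442800.

442800 frames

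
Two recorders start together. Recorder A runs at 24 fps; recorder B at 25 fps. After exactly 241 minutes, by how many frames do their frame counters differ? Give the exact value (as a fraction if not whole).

241 min = 14460 s.
A emits 24 × 14460 = 347040 frames; B emits 25 × 14460 = 361500.
Difference = 14460 frames; B is ahead of A.

14460 frames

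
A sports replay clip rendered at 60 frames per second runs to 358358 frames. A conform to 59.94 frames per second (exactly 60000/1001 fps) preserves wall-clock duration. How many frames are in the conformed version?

Target frames = source frames × (target rate / source rate) = 358358 × (60000/1001)/(60) = 358358 × 1000/1001 = 358000.

358000 frames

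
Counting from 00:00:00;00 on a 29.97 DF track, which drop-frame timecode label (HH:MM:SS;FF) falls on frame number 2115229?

Ten DF minutes hold 17982 frames, so frame 2115229 lies in block 117 (frames 2103894–2121875) with 11335 frames into that block.
The block's first minute is 1800 frames and the rest 1798 each; 11335 frames reaches minute 6, so 117 × 18 + 6 × 2 = 2118 labels have been skipped so far.
Adding those back, label number 2115229 + 2118 = 2117347 at 30 labels/s is 70578 s + 7 f = 19 h 36 min 18 s frame 7, i.e. 19:36:18;07.

19:36:18;07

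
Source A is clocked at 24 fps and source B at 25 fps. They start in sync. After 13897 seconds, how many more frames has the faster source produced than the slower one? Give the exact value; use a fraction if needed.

13897 frames

A emits 24 × 13897 = 333528 frames; B emits 25 × 13897 = 347425.
Difference = 13897 frames; B is ahead of A.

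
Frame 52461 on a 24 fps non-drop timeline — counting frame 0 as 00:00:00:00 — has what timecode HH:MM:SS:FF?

52461 ÷ 24 = 2185 full seconds, remainder 21 frames.
2185 s = 0 h 36 min 25 s.
Timecode: 00:36:25:21.

00:36:25:21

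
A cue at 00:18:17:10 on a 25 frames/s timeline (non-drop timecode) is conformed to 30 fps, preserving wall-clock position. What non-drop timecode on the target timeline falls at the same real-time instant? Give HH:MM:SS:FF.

Source frame index: (0×3600 + 18×60 + 17) × 25 + 10 = 27435.
Real time: 27435 / (25) = 5487/5 s.
Target frame: (5487/5) × (30) = 32922.
At 30 labels/s: frame 32922 → 00:18:17:12.

00:18:17:12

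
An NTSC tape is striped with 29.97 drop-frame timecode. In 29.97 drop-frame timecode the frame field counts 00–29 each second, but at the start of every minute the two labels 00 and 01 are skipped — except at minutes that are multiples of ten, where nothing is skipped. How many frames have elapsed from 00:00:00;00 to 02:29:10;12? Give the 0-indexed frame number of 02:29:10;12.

268242

As if non-drop at 30 labels/s: (2 × 3600 + 29 × 60 + 10) × 30 + 12 = 268512.
Minute boundaries passed: 149; those not divisible by 10: 149 − 14 = 135; dropped labels = 2 × 135 = 270.
Actual frame index = 268512 − 270 = 268242.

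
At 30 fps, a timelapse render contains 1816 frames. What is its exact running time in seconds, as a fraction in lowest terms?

Running time = 1816 ÷ (30) = 1816 × 1/30 = 908/15 s.

908/15 seconds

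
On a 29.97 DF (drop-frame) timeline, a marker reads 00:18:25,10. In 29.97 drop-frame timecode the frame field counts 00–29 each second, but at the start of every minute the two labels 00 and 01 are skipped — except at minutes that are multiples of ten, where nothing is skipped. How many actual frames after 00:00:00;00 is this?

33126

Complete 10-minute blocks: 1, each 17982 frames → 17982.
Remaining 8 whole minutes in the current block: 1800 + 7 × 1798 = 14386 frames.
Within the current minute: 25 × 30 + 10 − 2 = 758 (labels ;00/;01 skipped at this minute). Total = 17982 + 14386 + 758 = 33126.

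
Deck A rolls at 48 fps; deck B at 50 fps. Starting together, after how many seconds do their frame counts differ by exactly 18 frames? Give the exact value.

The gap grows by |50 − 48| = 2 frames per second.
Time for a 18-frame gap: 18 ÷ (2) = 9 s.

9 seconds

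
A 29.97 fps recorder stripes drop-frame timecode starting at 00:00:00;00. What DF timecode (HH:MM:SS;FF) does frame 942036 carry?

08:43:52;18

Each 10-minute DF block holds 10 × 60 × 30 − 9 × 2 = 17982 frames. 942036 ÷ 17982 → 52 full blocks, remainder 6972.
Within the partial block the first minute is 1800 frames and each further minute 1798, so 3 further minute boundaries passed. Total skipped labels = 18 × 52 + 2 × 3 = 942.
Non-drop label index = 942036 + 942 = 942978; at 30 labels/s that is 08:43:52:18, i.e. DF 08:43:52;18.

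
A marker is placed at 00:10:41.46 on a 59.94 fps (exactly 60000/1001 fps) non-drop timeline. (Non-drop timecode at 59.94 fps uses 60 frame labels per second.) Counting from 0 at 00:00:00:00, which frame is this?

38506

Total seconds to the label: (0 × 3600 + 10 × 60 + 41) = 641.
Frame index = 641 × 60 + 46 = 38506.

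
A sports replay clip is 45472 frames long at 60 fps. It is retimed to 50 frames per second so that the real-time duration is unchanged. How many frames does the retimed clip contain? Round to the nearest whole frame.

37893 frames

Frames at target rate = 45472 × (50) / (60) = 113680/3 ≈ 37893.333.
Nearest whole frame: 37893.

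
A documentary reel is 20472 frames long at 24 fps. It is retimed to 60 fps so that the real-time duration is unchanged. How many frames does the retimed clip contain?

Frames at target rate = 20472 × (60) / (24) = 51180.

51180 frames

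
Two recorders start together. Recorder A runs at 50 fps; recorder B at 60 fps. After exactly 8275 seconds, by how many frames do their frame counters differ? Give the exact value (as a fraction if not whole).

A emits 50 × 8275 = 413750 frames; B emits 60 × 8275 = 496500.
Difference = 82750 frames; B is ahead of A.

82750 frames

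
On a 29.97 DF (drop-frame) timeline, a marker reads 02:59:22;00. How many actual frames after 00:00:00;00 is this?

322536

As if non-drop at 30 labels/s: (2 × 3600 + 59 × 60 + 22) × 30 + 0 = 322860.
Minute boundaries passed: 179; those not divisible by 10: 179 − 17 = 162; dropped labels = 2 × 162 = 324.
Actual frame index = 322860 − 324 = 322536.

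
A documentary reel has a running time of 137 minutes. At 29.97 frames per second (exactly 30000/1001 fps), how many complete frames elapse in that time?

246353 frames

137 min = 8220 s.
Frames = 8220 × 30000/1001 = 246600000/1001 ≈ 246353.6464.
Complete frames: 246353.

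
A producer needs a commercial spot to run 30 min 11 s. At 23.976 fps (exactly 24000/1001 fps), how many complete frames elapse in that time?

43420 frames

30 min 11 s = 1811 s.
Frames = 1811 × 24000/1001 = 43464000/1001 ≈ 43420.5794.
Complete frames: 43420.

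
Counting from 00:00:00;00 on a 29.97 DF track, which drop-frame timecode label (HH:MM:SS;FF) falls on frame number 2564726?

23:46:16;14

Each 10-minute DF block holds 10 × 60 × 30 − 9 × 2 = 17982 frames. 2564726 ÷ 17982 → 142 full blocks, remainder 11282.
Within the partial block the first minute is 1800 frames and each further minute 1798, so 6 further minute boundaries passed. Total skipped labels = 18 × 142 + 2 × 6 = 2568.
Non-drop label index = 2564726 + 2568 = 2567294; at 30 labels/s that is 23:46:16:14, i.e. DF 23:46:16;14.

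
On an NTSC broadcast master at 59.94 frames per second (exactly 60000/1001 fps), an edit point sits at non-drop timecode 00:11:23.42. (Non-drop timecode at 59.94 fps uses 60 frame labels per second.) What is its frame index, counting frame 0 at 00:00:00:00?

Total seconds to the label: (0 × 3600 + 11 × 60 + 23) = 683.
Frame index = 683 × 60 + 42 = 41022.

frame 41022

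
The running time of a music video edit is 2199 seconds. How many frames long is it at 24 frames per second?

52776 frames

Frames = 2199 × 24 = 52776.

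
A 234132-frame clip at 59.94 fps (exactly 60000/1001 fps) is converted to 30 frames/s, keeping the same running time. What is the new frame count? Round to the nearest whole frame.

Frames at target rate = 234132 × (30) / (60000/1001) = 58591533/500 ≈ 117183.066.
Nearest whole frame: 117183.

117183 frames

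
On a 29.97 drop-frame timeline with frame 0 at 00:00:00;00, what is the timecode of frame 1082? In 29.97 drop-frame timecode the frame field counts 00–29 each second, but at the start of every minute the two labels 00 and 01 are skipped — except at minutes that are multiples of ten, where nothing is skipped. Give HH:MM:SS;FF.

Ten DF minutes hold 17982 frames, so frame 1082 lies in block 0 (frames 0–17981) with 1082 frames into that block.
The block's first minute is 1800 frames and the rest 1798 each; 1082 frames reaches minute 0, so 0 × 18 + 0 × 2 = 0 labels have been skipped so far.
Adding those back, label number 1082 + 0 = 1082 at 30 labels/s is 36 s + 2 f = 0 h 0 min 36 s frame 2, i.e. 00:00:36;02.

00:00:36;02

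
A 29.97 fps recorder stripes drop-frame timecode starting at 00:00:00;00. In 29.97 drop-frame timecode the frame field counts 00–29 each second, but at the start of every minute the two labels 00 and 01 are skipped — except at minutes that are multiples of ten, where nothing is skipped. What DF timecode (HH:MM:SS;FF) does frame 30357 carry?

Ten DF minutes hold 17982 frames, so frame 30357 lies in block 1 (frames 17982–35963) with 12375 frames into that block.
The block's first minute is 1800 frames and the rest 1798 each; 12375 frames reaches minute 6, so 1 × 18 + 6 × 2 = 30 labels have been skipped so far.
Adding those back, label number 30357 + 30 = 30387 at 30 labels/s is 1012 s + 27 f = 0 h 16 min 52 s frame 27, i.e. 00:16:52;27.

00:16:52;27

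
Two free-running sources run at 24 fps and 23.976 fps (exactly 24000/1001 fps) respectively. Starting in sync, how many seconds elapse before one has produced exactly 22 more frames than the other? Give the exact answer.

The gap grows by |24000/1001 − 24| = 24/1001 frames per second.
Time for a 22-frame gap: 22 ÷ (24/1001) = 11011/12 s.

11011/12 seconds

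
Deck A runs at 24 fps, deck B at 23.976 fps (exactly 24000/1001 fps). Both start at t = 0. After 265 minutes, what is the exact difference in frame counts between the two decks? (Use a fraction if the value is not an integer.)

381600/1001 frames

265 min = 15900 s.
A emits 24 × 15900 = 381600 frames; B emits 24000/1001 × 15900 = 381600000/1001.
Difference = 381600/1001 frames (≈ 381.2188); B is behind A.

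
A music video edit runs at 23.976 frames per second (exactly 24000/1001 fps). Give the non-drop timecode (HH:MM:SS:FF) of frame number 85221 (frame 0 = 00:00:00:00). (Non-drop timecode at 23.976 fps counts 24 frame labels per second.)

85221 ÷ 24 = 3550 full seconds, remainder 21 frames.
3550 s = 0 h 59 min 10 s.
Timecode: 00:59:10:21.

00:59:10:21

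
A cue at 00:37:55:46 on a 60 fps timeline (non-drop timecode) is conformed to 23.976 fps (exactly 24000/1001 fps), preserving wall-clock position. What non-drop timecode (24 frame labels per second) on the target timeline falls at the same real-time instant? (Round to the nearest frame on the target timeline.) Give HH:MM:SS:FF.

00:37:53:12

Source frame index: (0×3600 + 37×60 + 55) × 60 + 46 = 136546.
Real time: 136546 / (60) = 68273/30 s.
Target frame: (68273/30) × (24000/1001) = 54618400/1001 ≈ 54563.836 → 54564.
At 24 labels/s: frame 54564 → 00:37:53:12.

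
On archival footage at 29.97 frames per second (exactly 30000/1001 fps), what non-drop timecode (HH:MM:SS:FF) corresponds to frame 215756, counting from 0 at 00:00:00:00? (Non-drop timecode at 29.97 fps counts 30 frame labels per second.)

01:59:51:26

215756 ÷ 30 = 7191 full seconds, remainder 26 frames.
7191 s = 1 h 59 min 51 s.
Timecode: 01:59:51:26.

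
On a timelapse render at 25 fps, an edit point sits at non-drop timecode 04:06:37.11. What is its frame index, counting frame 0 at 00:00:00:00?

frame 369936

Total seconds to the label: (4 × 3600 + 6 × 60 + 37) = 14797.
Frame index = 14797 × 25 + 11 = 369936.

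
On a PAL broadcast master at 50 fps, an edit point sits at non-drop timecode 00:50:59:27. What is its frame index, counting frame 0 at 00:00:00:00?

152977

Total seconds to the label: (0 × 3600 + 50 × 60 + 59) = 3059.
Frame index = 3059 × 50 + 27 = 152977.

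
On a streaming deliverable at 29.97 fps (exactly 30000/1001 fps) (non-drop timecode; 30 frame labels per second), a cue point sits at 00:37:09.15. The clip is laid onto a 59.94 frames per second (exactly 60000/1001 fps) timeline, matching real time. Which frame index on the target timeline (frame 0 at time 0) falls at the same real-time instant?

frame 133770

Source frame index: (0×3600 + 37×60 + 9) × 30 + 15 = 66885.
Real time: 66885 / (30000/1001) = 4463459/2000 s.
Target frame: (4463459/2000) × (60000/1001) = 133770.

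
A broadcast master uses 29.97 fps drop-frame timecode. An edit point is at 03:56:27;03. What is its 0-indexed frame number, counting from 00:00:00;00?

425187

As if non-drop at 30 labels/s: (3 × 3600 + 56 × 60 + 27) × 30 + 3 = 425613.
Minute boundaries passed: 236; those not divisible by 10: 236 − 23 = 213; dropped labels = 2 × 213 = 426.
Actual frame index = 425613 − 426 = 425187.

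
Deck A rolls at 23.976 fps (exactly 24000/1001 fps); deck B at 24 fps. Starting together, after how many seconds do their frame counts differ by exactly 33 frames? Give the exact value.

1376.375 seconds

The gap grows by |24 − 24000/1001| = 24/1001 frames per second.
Time for a 33-frame gap: 33 ÷ (24/1001) = 1376.375 s.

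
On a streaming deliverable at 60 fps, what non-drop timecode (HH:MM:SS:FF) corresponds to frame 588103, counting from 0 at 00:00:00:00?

588103 ÷ 60 = 9801 full seconds, remainder 43 frames.
9801 s = 2 h 43 min 21 s.
Timecode: 02:43:21:43.

02:43:21:43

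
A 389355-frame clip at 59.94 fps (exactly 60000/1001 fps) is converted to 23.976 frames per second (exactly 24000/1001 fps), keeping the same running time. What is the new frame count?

Target frames = source frames × (target rate / source rate) = 389355 × (24000/1001)/(60000/1001) = 389355 × 2/5 = 155742.

155742 frames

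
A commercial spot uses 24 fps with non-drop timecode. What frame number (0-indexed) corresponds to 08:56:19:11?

772307

Total seconds to the label: (8 × 3600 + 56 × 60 + 19) = 32179.
Frame index = 32179 × 24 + 11 = 772307.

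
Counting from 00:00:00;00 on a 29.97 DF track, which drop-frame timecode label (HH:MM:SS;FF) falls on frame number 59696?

00:33:11;26

Ten DF minutes hold 17982 frames, so frame 59696 lies in block 3 (frames 53946–71927) with 5750 frames into that block.
The block's first minute is 1800 frames and the rest 1798 each; 5750 frames reaches minute 3, so 3 × 18 + 3 × 2 = 60 labels have been skipped so far.
Adding those back, label number 59696 + 60 = 59756 at 30 labels/s is 1991 s + 26 f = 0 h 33 min 11 s frame 26, i.e. 00:33:11;26.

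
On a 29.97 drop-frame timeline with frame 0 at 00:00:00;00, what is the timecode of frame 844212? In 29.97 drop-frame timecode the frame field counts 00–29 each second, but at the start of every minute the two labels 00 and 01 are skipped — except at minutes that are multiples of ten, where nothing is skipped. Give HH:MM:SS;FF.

07:49:28;18

Ten DF minutes hold 17982 frames, so frame 844212 lies in block 46 (frames 827172–845153) with 17040 frames into that block.
The block's first minute is 1800 frames and the rest 1798 each; 17040 frames reaches minute 9, so 46 × 18 + 9 × 2 = 846 labels have been skipped so far.
Adding those back, label number 844212 + 846 = 845058 at 30 labels/s is 28168 s + 18 f = 7 h 49 min 28 s frame 18, i.e. 07:49:28;18.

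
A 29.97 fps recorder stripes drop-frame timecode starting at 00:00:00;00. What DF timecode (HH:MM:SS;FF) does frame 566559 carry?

05:15:04;07

Ten DF minutes hold 17982 frames, so frame 566559 lies in block 31 (frames 557442–575423) with 9117 frames into that block.
The block's first minute is 1800 frames and the rest 1798 each; 9117 frames reaches minute 5, so 31 × 18 + 5 × 2 = 568 labels have been skipped so far.
Adding those back, label number 566559 + 568 = 567127 at 30 labels/s is 18904 s + 7 f = 5 h 15 min 4 s frame 7, i.e. 05:15:04;07.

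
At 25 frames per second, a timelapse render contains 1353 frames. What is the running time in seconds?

54.12 seconds

Running time = 1353 / (25) = 54.12 s.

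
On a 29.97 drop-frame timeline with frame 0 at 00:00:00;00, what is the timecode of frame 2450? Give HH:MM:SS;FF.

00:01:21;22

Each 10-minute DF block holds 10 × 60 × 30 − 9 × 2 = 17982 frames. 2450 ÷ 17982 → 0 full blocks, remainder 2450.
Within the partial block the first minute is 1800 frames and each further minute 1798, so 1 further minute boundary passed. Total skipped labels = 18 × 0 + 2 × 1 = 2.
Non-drop label index = 2450 + 2 = 2452; at 30 labels/s that is 00:01:21:22, i.e. DF 00:01:21;22.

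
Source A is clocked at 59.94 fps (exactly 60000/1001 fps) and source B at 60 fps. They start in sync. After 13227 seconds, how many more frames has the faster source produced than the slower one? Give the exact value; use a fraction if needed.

A emits 60000/1001 × 13227 = 793620000/1001 frames; B emits 60 × 13227 = 793620.
Difference = 793620/1001 frames (≈ 792.8272); B is ahead of A.

793620/1001 frames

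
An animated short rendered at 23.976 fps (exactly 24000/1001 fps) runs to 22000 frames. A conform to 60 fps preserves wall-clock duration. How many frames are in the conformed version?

Target frames = source frames × (target rate / source rate) = 22000 × (60)/(24000/1001) = 22000 × 1001/400 = 55055.

55055 frames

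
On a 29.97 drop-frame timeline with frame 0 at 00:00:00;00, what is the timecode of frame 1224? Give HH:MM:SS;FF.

Each 10-minute DF block holds 10 × 60 × 30 − 9 × 2 = 17982 frames. 1224 ÷ 17982 → 0 full blocks, remainder 1224.
Within the partial block the first minute is 1800 frames and each further minute 1798, so 0 further minute boundaries passed. Total skipped labels = 18 × 0 + 2 × 0 = 0.
Non-drop label index = 1224 + 0 = 1224; at 30 labels/s that is 00:00:40:24, i.e. DF 00:00:40;24.

00:00:40;24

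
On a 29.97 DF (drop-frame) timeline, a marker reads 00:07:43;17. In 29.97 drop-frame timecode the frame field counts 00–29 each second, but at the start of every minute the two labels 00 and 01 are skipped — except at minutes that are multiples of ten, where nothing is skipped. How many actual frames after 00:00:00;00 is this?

Complete 10-minute blocks: 0, each 17982 frames → 0.
Remaining 7 whole minutes in the current block: 1800 + 6 × 1798 = 12588 frames.
Within the current minute: 43 × 30 + 17 − 2 = 1305 (labels ;00/;01 skipped at this minute). Total = 0 + 12588 + 1305 = 13893.

13893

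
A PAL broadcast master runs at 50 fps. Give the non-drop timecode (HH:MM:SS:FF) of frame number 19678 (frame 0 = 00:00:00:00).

19678 ÷ 50 = 393 full seconds, remainder 28 frames.
393 s = 0 h 6 min 33 s.
Timecode: 00:06:33:28.

00:06:33:28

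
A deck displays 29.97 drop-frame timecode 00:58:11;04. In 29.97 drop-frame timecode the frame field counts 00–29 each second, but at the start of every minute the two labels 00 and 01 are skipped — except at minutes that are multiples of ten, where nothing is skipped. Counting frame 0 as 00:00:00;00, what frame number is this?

As if non-drop at 30 labels/s: (0 × 3600 + 58 × 60 + 11) × 30 + 4 = 104734.
Minute boundaries passed: 58; those not divisible by 10: 58 − 5 = 53; dropped labels = 2 × 53 = 106.
Actual frame index = 104734 − 106 = 104628.

104628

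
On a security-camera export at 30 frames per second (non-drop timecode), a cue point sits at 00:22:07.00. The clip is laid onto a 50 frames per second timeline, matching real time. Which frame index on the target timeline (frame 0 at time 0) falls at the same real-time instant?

frame 66350

Source frame index: (0×3600 + 22×60 + 7) × 30 + 0 = 39810.
Real time: 39810 / (30) = 1327 s.
Target frame: (1327) × (50) = 66350.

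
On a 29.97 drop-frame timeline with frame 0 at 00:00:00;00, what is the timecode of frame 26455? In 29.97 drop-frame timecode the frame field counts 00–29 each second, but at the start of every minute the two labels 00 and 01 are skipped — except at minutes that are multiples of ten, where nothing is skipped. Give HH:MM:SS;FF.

Ten DF minutes hold 17982 frames, so frame 26455 lies in block 1 (frames 17982–35963) with 8473 frames into that block.
The block's first minute is 1800 frames and the rest 1798 each; 8473 frames reaches minute 4, so 1 × 18 + 4 × 2 = 26 labels have been skipped so far.
Adding those back, label number 26455 + 26 = 26481 at 30 labels/s is 882 s + 21 f = 0 h 14 min 42 s frame 21, i.e. 00:14:42;21.

00:14:42;21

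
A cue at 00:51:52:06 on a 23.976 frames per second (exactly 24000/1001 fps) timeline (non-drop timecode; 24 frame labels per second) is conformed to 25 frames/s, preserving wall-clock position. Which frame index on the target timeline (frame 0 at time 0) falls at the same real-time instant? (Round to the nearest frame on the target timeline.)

Source frame index: (0×3600 + 51×60 + 52) × 24 + 6 = 74694.
Real time: 74694 / (24000/1001) = 12461449/4000 s.
Target frame: (12461449/4000) × (25) = 12461449/160 ≈ 77884.056 → 77884.

frame 77884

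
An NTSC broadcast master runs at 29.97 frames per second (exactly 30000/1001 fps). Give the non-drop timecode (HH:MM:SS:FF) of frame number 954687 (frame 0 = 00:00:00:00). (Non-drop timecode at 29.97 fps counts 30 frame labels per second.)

08:50:22:27

954687 ÷ 30 = 31822 full seconds, remainder 27 frames.
31822 s = 8 h 50 min 22 s.
Timecode: 08:50:22:27.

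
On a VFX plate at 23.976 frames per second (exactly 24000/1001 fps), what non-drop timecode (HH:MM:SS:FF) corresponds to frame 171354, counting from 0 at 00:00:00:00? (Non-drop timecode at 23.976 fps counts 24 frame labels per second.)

171354 ÷ 24 = 7139 full seconds, remainder 18 frames.
7139 s = 1 h 58 min 59 s.
Timecode: 01:58:59:18.

01:58:59:18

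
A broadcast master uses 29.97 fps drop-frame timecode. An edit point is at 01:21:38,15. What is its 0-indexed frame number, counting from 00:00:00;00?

146809

As if non-drop at 30 labels/s: (1 × 3600 + 21 × 60 + 38) × 30 + 15 = 146955.
Minute boundaries passed: 81; those not divisible by 10: 81 − 8 = 73; dropped labels = 2 × 73 = 146.
Actual frame index = 146955 − 146 = 146809.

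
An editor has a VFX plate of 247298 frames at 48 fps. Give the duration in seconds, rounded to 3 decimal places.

Running time = 247298 × 1/48 = 123649/24 s ≈ 5152.042 s.

5152.042 seconds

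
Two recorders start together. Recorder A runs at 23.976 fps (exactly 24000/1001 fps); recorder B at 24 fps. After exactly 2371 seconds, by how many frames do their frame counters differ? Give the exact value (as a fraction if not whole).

A emits 24000/1001 × 2371 = 56904000/1001 frames; B emits 24 × 2371 = 56904.
Difference = 56904/1001 frames (≈ 56.8472); B is ahead of A.

56904/1001 frames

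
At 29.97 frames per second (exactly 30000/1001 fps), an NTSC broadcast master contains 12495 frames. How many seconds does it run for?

Running time = 12495 / (30000/1001) = 416.9165 s.

416.9165 seconds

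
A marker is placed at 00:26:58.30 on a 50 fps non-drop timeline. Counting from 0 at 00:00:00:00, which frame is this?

frame 80930

Total seconds to the label: (0 × 3600 + 26 × 60 + 58) = 1618.
Frame index = 1618 × 50 + 30 = 80930.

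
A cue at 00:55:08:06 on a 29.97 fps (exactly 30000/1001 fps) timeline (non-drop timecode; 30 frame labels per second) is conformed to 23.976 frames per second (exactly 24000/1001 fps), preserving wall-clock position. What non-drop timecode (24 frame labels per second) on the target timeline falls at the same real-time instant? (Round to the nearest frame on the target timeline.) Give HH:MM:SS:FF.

00:55:08:05

Source frame index: (0×3600 + 55×60 + 8) × 30 + 6 = 99246.
Real time: 99246 / (30000/1001) = 16557541/5000 s.
Target frame: (16557541/5000) × (24000/1001) = 396984/5 ≈ 79396.800 → 79397.
At 24 labels/s: frame 79397 → 00:55:08:05.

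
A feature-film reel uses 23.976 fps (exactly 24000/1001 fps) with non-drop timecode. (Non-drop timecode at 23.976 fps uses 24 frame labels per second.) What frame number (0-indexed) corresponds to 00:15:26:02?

Total seconds to the label: (0 × 3600 + 15 × 60 + 26) = 926.
Frame index = 926 × 24 + 2 = 22226.

22226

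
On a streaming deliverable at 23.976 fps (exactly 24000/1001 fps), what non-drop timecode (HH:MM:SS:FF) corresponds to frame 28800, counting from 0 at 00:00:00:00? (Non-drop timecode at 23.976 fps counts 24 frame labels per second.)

00:20:00:00

28800 ÷ 24 = 1200 full seconds, remainder 0 frames.
1200 s = 0 h 20 min 0 s.
Timecode: 00:20:00:00.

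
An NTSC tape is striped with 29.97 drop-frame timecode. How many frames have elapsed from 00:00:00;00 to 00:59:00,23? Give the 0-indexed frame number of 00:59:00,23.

106115

Complete 10-minute blocks: 5, each 17982 frames → 89910.
Remaining 9 whole minutes in the current block: 1800 + 8 × 1798 = 16184 frames.
Within the current minute: 0 × 30 + 23 − 2 = 21 (labels ;00/;01 skipped at this minute). Total = 89910 + 16184 + 21 = 106115.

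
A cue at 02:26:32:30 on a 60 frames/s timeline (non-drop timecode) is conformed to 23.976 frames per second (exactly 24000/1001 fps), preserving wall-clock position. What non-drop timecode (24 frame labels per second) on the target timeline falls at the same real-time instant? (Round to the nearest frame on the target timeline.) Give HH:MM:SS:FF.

02:26:23:17

Source frame index: (2×3600 + 26×60 + 32) × 60 + 30 = 527550.
Real time: 527550 / (60) = 17585/2 s.
Target frame: (17585/2) × (24000/1001) = 211020000/1001 ≈ 210809.191 → 210809.
At 24 labels/s: frame 210809 → 02:26:23:17.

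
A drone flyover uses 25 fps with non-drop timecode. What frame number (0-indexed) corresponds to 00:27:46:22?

Total seconds to the label: (0 × 3600 + 27 × 60 + 46) = 1666.
Frame index = 1666 × 25 + 22 = 41672.

frame 41672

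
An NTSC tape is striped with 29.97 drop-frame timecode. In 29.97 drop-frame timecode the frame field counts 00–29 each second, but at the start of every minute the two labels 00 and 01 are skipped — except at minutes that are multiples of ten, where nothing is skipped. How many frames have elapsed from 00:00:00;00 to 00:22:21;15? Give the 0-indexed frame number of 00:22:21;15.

40205

As if non-drop at 30 labels/s: (0 × 3600 + 22 × 60 + 21) × 30 + 15 = 40245.
Minute boundaries passed: 22; those not divisible by 10: 22 − 2 = 20; dropped labels = 2 × 20 = 40.
Actual frame index = 40245 − 40 = 40205.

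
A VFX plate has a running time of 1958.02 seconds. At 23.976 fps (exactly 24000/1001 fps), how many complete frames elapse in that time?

46945 frames

Frames = 1958.02 × 24000/1001 = 46992480/1001 ≈ 46945.5345.
Complete frames: 46945.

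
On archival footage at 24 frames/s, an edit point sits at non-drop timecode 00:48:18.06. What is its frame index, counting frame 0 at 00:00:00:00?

Total seconds to the label: (0 × 3600 + 48 × 60 + 18) = 2898.
Frame index = 2898 × 24 + 6 = 69558.

frame 69558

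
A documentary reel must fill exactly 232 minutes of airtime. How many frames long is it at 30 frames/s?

232 min = 13920 s.
Frames = 13920 × 30 = 417600.

417600 frames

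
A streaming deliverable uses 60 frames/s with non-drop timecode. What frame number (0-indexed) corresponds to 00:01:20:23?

Total seconds to the label: (0 × 3600 + 1 × 60 + 20) = 80.
Frame index = 80 × 60 + 23 = 4823.

4823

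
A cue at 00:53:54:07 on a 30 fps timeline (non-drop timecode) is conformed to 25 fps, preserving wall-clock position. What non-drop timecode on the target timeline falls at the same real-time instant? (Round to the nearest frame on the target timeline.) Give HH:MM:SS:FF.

Source frame index: (0×3600 + 53×60 + 54) × 30 + 7 = 97027.
Real time: 97027 / (30) = 97027/30 s.
Target frame: (97027/30) × (25) = 485135/6 ≈ 80855.833 → 80856.
At 25 labels/s: frame 80856 → 00:53:54:06.

00:53:54:06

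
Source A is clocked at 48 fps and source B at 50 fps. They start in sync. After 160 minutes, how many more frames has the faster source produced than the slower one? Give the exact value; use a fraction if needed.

19200 frames

160 min = 9600 s.
A emits 48 × 9600 = 460800 frames; B emits 50 × 9600 = 480000.
Difference = 19200 frames; B is ahead of A.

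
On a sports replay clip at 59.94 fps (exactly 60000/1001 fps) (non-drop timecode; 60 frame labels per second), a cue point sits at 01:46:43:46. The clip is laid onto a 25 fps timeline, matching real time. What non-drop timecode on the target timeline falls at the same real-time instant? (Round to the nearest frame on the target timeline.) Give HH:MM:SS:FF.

01:46:50:04

Source frame index: (1×3600 + 46×60 + 43) × 60 + 46 = 384226.
Real time: 384226 / (60000/1001) = 192305113/30000 s.
Target frame: (192305113/30000) × (25) = 192305113/1200 ≈ 160254.261 → 160254.
At 25 labels/s: frame 160254 → 01:46:50:04.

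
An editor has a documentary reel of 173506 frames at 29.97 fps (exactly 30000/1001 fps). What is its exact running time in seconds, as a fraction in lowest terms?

86839753/15000 seconds

Running time = 173506 ÷ (30000/1001) = 173506 × 1001/30000 = 86839753/15000 s.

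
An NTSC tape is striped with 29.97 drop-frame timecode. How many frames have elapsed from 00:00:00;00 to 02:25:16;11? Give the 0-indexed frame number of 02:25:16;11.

Complete 10-minute blocks: 14, each 17982 frames → 251748.
Remaining 5 whole minutes in the current block: 1800 + 4 × 1798 = 8992 frames.
Within the current minute: 16 × 30 + 11 − 2 = 489 (labels ;00/;01 skipped at this minute). Total = 251748 + 8992 + 489 = 261229.

261229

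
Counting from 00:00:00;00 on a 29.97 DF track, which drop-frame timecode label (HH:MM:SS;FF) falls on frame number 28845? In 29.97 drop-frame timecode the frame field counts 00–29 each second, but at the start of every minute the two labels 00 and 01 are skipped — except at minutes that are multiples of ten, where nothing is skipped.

00:16:02;15

Ten DF minutes hold 17982 frames, so frame 28845 lies in block 1 (frames 17982–35963) with 10863 frames into that block.
The block's first minute is 1800 frames and the rest 1798 each; 10863 frames reaches minute 6, so 1 × 18 + 6 × 2 = 30 labels have been skipped so far.
Adding those back, label number 28845 + 30 = 28875 at 30 labels/s is 962 s + 15 f = 0 h 16 min 2 s frame 15, i.e. 00:16:02;15.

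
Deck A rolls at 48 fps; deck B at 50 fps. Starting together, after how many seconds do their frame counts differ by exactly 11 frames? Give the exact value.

5.5 seconds

The gap grows by |50 − 48| = 2 frames per second.
Time for a 11-frame gap: 11 ÷ (2) = 5.5 s.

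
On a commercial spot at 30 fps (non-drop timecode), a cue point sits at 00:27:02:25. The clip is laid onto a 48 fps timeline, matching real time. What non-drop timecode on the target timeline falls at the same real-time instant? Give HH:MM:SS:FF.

00:27:02:40

Source frame index: (0×3600 + 27×60 + 2) × 30 + 25 = 48685.
Real time: 48685 / (30) = 9737/6 s.
Target frame: (9737/6) × (48) = 77896.
At 48 labels/s: frame 77896 → 00:27:02:40.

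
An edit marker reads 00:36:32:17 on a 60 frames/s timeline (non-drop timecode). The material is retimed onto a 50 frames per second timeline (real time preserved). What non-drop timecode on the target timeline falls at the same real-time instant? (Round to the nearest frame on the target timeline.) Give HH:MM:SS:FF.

Source frame index: (0×3600 + 36×60 + 32) × 60 + 17 = 131537.
Real time: 131537 / (60) = 131537/60 s.
Target frame: (131537/60) × (50) = 657685/6 ≈ 109614.167 → 109614.
At 50 labels/s: frame 109614 → 00:36:32:14.

00:36:32:14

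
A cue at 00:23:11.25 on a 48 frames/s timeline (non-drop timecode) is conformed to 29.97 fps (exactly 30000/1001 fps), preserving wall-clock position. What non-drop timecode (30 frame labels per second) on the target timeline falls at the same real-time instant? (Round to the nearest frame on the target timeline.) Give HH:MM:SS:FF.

00:23:10:04

Source frame index: (0×3600 + 23×60 + 11) × 48 + 25 = 66793.
Real time: 66793 / (48) = 66793/48 s.
Target frame: (66793/48) × (30000/1001) = 41745625/1001 ≈ 41703.921 → 41704.
At 30 labels/s: frame 41704 → 00:23:10:04.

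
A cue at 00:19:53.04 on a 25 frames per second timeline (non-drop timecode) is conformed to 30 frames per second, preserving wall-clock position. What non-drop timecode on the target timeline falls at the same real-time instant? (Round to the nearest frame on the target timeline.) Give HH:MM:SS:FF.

Source frame index: (0×3600 + 19×60 + 53) × 25 + 4 = 29829.
Real time: 29829 / (25) = 29829/25 s.
Target frame: (29829/25) × (30) = 178974/5 ≈ 35794.800 → 35795.
At 30 labels/s: frame 35795 → 00:19:53:05.

00:19:53:05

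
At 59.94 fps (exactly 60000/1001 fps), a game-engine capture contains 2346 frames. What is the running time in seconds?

Running time = 2346 / (60000/1001) = 39.1391 s.

39.1391 seconds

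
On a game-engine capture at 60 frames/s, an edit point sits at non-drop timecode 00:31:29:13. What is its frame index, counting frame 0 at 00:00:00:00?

Total seconds to the label: (0 × 3600 + 31 × 60 + 29) = 1889.
Frame index = 1889 × 60 + 13 = 113353.

113353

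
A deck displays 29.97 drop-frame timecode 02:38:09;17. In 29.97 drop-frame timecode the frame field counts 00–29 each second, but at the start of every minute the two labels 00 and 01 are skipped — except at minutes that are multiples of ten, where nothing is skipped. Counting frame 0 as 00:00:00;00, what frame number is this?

284401

As if non-drop at 30 labels/s: (2 × 3600 + 38 × 60 + 9) × 30 + 17 = 284687.
Minute boundaries passed: 158; those not divisible by 10: 158 − 15 = 143; dropped labels = 2 × 143 = 286.
Actual frame index = 284687 − 286 = 284401.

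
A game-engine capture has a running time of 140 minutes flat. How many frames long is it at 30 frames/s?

140 min = 8400 s.
Frames = 8400 × 30 = 252000.

252000 frames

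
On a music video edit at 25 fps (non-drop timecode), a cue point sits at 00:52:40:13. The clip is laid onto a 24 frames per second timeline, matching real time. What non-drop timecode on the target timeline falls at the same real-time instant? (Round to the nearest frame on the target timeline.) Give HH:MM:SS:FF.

Source frame index: (0×3600 + 52×60 + 40) × 25 + 13 = 79013.
Real time: 79013 / (25) = 79013/25 s.
Target frame: (79013/25) × (24) = 1896312/25 ≈ 75852.480 → 75852.
At 24 labels/s: frame 75852 → 00:52:40:12.

00:52:40:12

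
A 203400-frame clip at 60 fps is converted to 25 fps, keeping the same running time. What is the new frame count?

84750 frames

Target frames = source frames × (target rate / source rate) = 203400 × (25)/(60) = 203400 × 5/12 = 84750.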